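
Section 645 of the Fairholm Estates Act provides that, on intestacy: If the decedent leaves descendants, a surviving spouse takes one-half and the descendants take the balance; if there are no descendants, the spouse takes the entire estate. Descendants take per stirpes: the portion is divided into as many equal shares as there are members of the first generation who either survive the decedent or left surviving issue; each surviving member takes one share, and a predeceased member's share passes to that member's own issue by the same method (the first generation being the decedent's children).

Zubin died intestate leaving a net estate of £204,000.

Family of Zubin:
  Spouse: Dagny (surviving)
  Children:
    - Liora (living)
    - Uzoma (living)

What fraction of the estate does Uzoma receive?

Dagny takes one-half of £204,000 = £102,000. The remaining £102,000 passes to the descendants.
The descendants' portion (£102,000) is divided into 2 shares of £51,000: Liora and Uzoma each take £51,000.

Uzoma receives 1/4 of the estate.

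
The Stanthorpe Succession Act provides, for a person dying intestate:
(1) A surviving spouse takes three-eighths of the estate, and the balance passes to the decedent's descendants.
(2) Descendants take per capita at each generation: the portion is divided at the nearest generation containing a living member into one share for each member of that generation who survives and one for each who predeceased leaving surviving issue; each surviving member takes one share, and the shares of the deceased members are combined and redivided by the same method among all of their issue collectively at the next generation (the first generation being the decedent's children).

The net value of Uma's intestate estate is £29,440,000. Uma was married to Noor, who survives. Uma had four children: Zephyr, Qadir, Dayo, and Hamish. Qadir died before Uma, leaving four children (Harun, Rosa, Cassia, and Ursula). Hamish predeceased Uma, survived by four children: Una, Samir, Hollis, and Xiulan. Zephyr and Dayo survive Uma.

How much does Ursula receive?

Noor takes three-eighths of £29,440,000 = £11,040,000. The remaining £18,400,000 passes to the descendants.
The descendants' portion (£18,400,000) is divided at the children's generation into 4 shares of £4,600,000. Zephyr and Dayo each take £4,600,000. The 2 shares of the deceased (Qadir and Hamish) are combined into a pool of £9,200,000.
That pool (£9,200,000) is divided at the grandchildren's generation equally among Harun, Rosa, Cassia, Ursula, Una, Samir, Hollis, and Xiulan: £1,150,000 each.

Ursula receives £1,150,000.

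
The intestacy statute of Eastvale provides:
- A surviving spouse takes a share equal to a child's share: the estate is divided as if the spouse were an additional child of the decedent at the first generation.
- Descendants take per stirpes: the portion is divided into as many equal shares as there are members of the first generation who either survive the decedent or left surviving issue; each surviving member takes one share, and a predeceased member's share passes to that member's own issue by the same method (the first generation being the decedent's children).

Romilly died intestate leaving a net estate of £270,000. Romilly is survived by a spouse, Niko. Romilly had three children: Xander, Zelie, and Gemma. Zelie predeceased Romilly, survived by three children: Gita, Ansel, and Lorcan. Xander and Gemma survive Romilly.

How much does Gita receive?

Gita receives £22,500.

The spouse counts as an additional share at the children's level, so there are 4 primary shares of £67,500. Niko takes one such share (£67,500).
The children's combined portion (£202,500) is divided into 3 shares of £67,500: Xander and Gemma each take £67,500; Zelie's £67,500 share passes to Zelie's issue.
Zelie's share (£67,500) is divided into 3 shares of £22,500: Gita, Ansel, and Lorcan each take £22,500.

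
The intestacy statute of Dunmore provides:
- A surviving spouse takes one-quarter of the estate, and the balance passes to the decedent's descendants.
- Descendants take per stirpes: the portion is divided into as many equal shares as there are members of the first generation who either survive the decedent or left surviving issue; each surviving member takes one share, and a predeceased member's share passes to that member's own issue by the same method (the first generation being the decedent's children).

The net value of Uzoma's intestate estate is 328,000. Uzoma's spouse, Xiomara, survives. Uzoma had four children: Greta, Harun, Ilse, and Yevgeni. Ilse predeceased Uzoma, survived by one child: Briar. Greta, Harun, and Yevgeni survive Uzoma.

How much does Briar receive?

Xiomara takes one-quarter of 328,000 = 82,000. The remaining 246,000 passes to the descendants.
The descendants' portion (246,000) is divided into 4 shares of 61,500: Greta, Harun, and Yevgeni each take 61,500; Ilse's 61,500 share passes to Ilse's issue.
Ilse's share (61,500) passes entirely to Briar.

Briar receives 61,500.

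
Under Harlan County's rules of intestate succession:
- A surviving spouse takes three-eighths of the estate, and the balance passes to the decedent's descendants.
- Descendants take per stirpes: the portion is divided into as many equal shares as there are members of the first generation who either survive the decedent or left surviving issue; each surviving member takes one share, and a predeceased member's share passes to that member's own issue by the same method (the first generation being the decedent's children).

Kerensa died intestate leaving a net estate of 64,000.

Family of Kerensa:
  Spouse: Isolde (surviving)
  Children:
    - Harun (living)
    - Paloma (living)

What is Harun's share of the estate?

Harun receives 20,000.

Isolde takes three-eighths of 64,000 = 24,000. The remaining 40,000 passes to the descendants.
The descendants' portion (40,000) is divided into 2 shares of 20,000: Harun and Paloma each take 20,000.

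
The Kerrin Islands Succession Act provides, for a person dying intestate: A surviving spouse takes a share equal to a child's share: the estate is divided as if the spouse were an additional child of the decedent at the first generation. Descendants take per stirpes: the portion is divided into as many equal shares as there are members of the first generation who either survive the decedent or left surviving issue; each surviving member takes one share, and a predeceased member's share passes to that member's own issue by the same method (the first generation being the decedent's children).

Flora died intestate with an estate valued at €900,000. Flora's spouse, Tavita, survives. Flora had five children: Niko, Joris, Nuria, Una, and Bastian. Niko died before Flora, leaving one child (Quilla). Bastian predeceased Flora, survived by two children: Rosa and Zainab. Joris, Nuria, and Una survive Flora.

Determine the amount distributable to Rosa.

The spouse counts as an additional share at the children's level, so there are 6 primary shares of €150,000. Tavita takes one such share (€150,000).
The children's combined portion (€750,000) is divided into 5 shares of €150,000: Joris, Nuria, and Una each take €150,000; Niko's €150,000 share passes to Niko's issue; Bastian's €150,000 share passes to Bastian's issue.
Niko's share (€150,000) passes entirely to Quilla.
Bastian's share (€150,000) is divided into 2 shares of €75,000: Rosa and Zainab each take €75,000.

Rosa receives €75,000.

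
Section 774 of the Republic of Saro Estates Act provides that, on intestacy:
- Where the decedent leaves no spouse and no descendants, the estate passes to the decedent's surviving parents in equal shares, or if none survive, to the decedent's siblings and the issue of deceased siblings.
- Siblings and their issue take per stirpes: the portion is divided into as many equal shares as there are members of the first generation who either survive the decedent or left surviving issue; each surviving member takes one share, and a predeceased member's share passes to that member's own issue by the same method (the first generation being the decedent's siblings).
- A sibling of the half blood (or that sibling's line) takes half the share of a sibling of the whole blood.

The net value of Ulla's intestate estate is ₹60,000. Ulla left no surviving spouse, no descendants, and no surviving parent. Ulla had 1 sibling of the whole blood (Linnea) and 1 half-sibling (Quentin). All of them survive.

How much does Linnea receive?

The entire ₹60,000 passes to the siblings and their issue.
Counting each half-blood sibling's line as half a unit, there are 3/2 units in ₹60,000, so one unit is ₹40,000. Whole-blood lines (Linnea) take ₹40,000 each; half-blood lines (Quentin) take ₹20,000 each.

Linnea receives ₹40,000.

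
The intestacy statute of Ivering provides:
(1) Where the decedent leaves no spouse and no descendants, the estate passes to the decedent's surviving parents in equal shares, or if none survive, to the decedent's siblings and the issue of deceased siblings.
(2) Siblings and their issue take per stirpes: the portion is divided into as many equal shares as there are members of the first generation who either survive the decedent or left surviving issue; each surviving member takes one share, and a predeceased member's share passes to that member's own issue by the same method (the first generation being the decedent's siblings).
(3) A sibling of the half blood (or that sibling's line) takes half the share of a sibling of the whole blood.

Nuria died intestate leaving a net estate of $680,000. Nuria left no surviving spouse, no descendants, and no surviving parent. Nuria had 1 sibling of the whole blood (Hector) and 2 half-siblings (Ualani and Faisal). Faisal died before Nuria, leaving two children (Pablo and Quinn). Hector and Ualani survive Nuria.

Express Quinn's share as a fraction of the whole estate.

Quinn receives 1/8 of the estate.

The entire $680,000 passes to the siblings and their issue.
Counting each half-blood sibling's line as half a unit, there are 2 units in $680,000, so one unit is $340,000. Whole-blood lines (Hector) take $340,000 each; half-blood lines (Ualani and Faisal) take $170,000 each.
Faisal's share ($170,000) is divided into 2 shares of $85,000: Pablo and Quinn each take $85,000.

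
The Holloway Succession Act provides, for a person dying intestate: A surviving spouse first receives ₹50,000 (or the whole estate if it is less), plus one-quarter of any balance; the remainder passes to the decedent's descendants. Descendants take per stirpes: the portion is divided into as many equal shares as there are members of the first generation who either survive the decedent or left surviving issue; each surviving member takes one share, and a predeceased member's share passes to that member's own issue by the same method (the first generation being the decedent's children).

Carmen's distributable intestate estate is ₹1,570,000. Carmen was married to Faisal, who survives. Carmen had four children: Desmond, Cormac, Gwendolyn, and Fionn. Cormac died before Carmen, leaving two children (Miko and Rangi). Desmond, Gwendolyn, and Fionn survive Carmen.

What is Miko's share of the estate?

Miko receives ₹142,500.

Faisal first takes ₹50,000, leaving a balance of ₹1,520,000. Faisal then takes one-quarter of the balance (₹380,000), for a total of ₹430,000. The remaining ₹1,140,000 passes to the descendants.
The descendants' portion (₹1,140,000) is divided into 4 shares of ₹285,000: Desmond, Gwendolyn, and Fionn each take ₹285,000; Cormac's ₹285,000 share passes to Cormac's issue.
Cormac's share (₹285,000) is divided into 2 shares of ₹142,500: Miko and Rangi each take ₹142,500.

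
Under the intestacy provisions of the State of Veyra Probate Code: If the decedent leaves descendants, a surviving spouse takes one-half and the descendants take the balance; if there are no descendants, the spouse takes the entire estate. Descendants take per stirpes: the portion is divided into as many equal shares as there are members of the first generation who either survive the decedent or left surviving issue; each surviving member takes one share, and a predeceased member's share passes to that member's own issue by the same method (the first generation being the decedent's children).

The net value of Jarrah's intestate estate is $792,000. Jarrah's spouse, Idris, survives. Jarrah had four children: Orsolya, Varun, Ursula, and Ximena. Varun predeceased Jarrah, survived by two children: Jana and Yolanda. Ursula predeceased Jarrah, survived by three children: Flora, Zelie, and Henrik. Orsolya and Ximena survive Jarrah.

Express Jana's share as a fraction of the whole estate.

Idris takes one-half of $792,000 = $396,000. The remaining $396,000 passes to the descendants.
The descendants' portion ($396,000) is divided into 4 shares of $99,000: Orsolya and Ximena each take $99,000; Varun's $99,000 share passes to Varun's issue; Ursula's $99,000 share passes to Ursula's issue.
Varun's share ($99,000) is divided into 2 shares of $49,500: Jana and Yolanda each take $49,500.
Ursula's share ($99,000) is divided into 3 shares of $33,000: Flora, Zelie, and Henrik each take $33,000.

Jana receives 1/16 of the estate.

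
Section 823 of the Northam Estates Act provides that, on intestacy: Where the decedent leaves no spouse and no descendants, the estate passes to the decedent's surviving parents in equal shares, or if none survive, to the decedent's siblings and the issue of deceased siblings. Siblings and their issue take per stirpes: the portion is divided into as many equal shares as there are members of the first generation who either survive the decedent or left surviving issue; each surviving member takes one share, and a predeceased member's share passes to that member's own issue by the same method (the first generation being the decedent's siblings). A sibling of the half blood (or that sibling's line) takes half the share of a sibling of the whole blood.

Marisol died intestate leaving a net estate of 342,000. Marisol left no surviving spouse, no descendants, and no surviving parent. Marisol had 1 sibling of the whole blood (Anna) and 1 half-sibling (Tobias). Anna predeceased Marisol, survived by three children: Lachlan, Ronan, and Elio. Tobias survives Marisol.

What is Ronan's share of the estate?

The entire 342,000 passes to the siblings and their issue.
Counting each half-blood sibling's line as half a unit, there are 3/2 units in 342,000, so one unit is 228,000. Whole-blood lines (Anna) take 228,000 each; half-blood lines (Tobias) take 114,000 each.
Anna's share (228,000) is divided into 3 shares of 76,000: Lachlan, Ronan, and Elio each take 76,000.

Ronan receives 76,000.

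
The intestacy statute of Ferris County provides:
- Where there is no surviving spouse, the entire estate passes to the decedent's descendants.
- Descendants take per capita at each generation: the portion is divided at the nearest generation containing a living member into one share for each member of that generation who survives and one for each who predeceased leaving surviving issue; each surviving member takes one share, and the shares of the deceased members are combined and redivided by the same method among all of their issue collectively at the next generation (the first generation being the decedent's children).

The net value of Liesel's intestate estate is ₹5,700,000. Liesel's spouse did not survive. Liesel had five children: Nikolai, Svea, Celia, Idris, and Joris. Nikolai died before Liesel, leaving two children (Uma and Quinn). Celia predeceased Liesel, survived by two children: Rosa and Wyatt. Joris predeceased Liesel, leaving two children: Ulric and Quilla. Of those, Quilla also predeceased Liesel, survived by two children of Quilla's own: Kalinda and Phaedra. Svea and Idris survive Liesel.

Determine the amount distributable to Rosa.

The entire ₹5,700,000 passes to the descendants.
That amount (₹5,700,000) is divided at the children's generation into 5 shares of ₹1,140,000. Svea and Idris each take ₹1,140,000. The 3 shares of the deceased (Nikolai, Celia, and Joris) are combined into a pool of ₹3,420,000.
That pool (₹3,420,000) is divided at the grandchildren's generation into 6 shares of ₹570,000. Uma, Quinn, Rosa, Wyatt, and Ulric each take ₹570,000. The remaining share for the deceased Quilla (₹570,000) is carried to the next generation.
That pool (₹570,000) is divided at the great-grandchildren's generation equally among Kalinda and Phaedra: ₹285,000 each.

Rosa receives ₹570,000.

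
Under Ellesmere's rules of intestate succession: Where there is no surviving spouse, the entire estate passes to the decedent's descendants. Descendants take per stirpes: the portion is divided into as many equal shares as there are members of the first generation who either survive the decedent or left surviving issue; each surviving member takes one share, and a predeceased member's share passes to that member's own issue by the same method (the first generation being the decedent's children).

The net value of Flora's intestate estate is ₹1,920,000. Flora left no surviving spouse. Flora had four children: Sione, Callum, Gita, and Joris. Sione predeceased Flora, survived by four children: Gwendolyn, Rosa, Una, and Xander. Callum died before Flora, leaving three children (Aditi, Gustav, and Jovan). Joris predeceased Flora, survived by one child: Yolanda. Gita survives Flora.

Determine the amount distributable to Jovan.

The entire ₹1,920,000 passes to the descendants.
That amount (₹1,920,000) is divided into 4 shares of ₹480,000: Gita takes ₹480,000; Sione's ₹480,000 share passes to Sione's issue; Callum's ₹480,000 share passes to Callum's issue; Joris's ₹480,000 share passes to Joris's issue.
Sione's share (₹480,000) is divided into 4 shares of ₹120,000: Gwendolyn, Rosa, Una, and Xander each take ₹120,000.
Callum's share (₹480,000) is divided into 3 shares of ₹160,000: Aditi, Gustav, and Jovan each take ₹160,000.
Joris's share (₹480,000) passes entirely to Yolanda.

Jovan receives ₹160,000.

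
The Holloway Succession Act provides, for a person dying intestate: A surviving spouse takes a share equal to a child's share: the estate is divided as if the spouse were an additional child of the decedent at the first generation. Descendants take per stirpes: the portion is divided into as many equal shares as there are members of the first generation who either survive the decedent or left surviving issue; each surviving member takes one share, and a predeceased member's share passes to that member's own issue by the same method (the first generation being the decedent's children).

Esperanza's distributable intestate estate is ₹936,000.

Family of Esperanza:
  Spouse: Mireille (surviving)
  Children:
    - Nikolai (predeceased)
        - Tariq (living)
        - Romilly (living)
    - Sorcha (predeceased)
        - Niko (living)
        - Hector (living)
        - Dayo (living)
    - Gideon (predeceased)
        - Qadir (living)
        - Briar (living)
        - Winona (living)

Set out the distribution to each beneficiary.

The spouse counts as an additional share at the children's level, so there are 4 primary shares of ₹234,000. Mireille takes one such share (₹234,000).
The children's combined portion (₹702,000) is divided into 3 shares of ₹234,000: Nikolai's ₹234,000 share passes to Nikolai's issue; Sorcha's ₹234,000 share passes to Sorcha's issue; Gideon's ₹234,000 share passes to Gideon's issue.
Nikolai's share (₹234,000) is divided into 2 shares of ₹117,000: Tariq and Romilly each take ₹117,000.
Sorcha's share (₹234,000) is divided into 3 shares of ₹78,000: Niko, Hector, and Dayo each take ₹78,000.
Gideon's share (₹234,000) is divided into 3 shares of ₹78,000: Qadir, Briar, and Winona each take ₹78,000.

Mireille: ₹234,000; Tariq: ₹117,000; Romilly: ₹117,000; Niko: ₹78,000; Hector: ₹78,000; Dayo: ₹78,000; Qadir: ₹78,000; Briar: ₹78,000; Winona: ₹78,000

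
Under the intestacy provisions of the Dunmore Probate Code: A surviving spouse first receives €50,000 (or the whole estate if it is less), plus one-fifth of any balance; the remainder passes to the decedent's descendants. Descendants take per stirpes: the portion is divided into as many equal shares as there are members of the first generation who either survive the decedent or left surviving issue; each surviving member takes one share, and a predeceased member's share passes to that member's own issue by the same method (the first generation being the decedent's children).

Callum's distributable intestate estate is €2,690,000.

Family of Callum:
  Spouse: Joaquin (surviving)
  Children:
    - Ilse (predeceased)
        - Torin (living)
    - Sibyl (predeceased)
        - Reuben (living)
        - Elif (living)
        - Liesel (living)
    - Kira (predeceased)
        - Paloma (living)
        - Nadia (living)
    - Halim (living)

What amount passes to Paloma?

Joaquin first takes €50,000, leaving a balance of €2,640,000. Joaquin then takes one-fifth of the balance (€528,000), for a total of €578,000. The remaining €2,112,000 passes to the descendants.
The descendants' portion (€2,112,000) is divided into 4 shares of €528,000: Halim takes €528,000; Ilse's €528,000 share passes to Ilse's issue; Sibyl's €528,000 share passes to Sibyl's issue; Kira's €528,000 share passes to Kira's issue.
Ilse's share (€528,000) passes entirely to Torin.
Sibyl's share (€528,000) is divided into 3 shares of €176,000: Reuben, Elif, and Liesel each take €176,000.
Kira's share (€528,000) is divided into 2 shares of €264,000: Paloma and Nadia each take €264,000.

Paloma receives €264,000.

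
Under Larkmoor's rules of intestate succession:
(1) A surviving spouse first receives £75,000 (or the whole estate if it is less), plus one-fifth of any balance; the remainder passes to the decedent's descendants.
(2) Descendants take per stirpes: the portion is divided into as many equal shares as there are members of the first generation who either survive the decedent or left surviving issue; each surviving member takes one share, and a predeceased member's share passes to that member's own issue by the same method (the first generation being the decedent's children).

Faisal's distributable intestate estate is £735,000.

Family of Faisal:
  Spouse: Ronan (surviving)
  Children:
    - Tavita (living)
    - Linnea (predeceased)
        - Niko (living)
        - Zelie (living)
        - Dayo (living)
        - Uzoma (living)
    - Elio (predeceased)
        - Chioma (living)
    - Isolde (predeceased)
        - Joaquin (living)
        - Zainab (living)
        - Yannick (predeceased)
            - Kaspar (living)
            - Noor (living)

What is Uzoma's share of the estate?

Uzoma receives £33,000.

Ronan first takes £75,000, leaving a balance of £660,000. Ronan then takes one-fifth of the balance (£132,000), for a total of £207,000. The remaining £528,000 passes to the descendants.
The descendants' portion (£528,000) is divided into 4 shares of £132,000: Tavita takes £132,000; Linnea's £132,000 share passes to Linnea's issue; Elio's £132,000 share passes to Elio's issue; Isolde's £132,000 share passes to Isolde's issue.
Linnea's share (£132,000) is divided into 4 shares of £33,000: Niko, Zelie, Dayo, and Uzoma each take £33,000.
Elio's share (£132,000) passes entirely to Chioma.
Isolde's share (£132,000) is divided into 3 shares of £44,000: Joaquin and Zainab each take £44,000; Yannick's £44,000 share passes to Yannick's issue.
Yannick's share (£44,000) is divided into 2 shares of £22,000: Kaspar and Noor each take £22,000.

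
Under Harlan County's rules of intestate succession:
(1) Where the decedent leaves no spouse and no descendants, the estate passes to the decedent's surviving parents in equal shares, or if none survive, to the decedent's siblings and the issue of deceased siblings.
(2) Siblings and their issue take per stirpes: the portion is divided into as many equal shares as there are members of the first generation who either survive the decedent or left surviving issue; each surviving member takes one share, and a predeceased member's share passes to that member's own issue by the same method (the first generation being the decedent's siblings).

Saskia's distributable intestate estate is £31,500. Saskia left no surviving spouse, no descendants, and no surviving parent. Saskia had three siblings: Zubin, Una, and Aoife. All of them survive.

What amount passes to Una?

The entire £31,500 passes to the siblings and their issue.
That amount (£31,500) is divided into 3 shares of £10,500: Zubin, Una, and Aoife each take £10,500.

Una receives £10,500.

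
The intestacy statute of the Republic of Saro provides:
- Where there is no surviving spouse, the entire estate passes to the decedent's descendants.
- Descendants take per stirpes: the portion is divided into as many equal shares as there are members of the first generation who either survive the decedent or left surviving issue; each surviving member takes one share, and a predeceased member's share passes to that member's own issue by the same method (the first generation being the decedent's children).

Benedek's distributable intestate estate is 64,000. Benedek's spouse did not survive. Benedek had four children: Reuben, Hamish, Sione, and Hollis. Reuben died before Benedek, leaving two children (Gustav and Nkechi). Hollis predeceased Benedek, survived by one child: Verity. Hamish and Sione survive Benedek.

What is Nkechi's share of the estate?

The entire 64,000 passes to the descendants.
That amount (64,000) is divided into 4 shares of 16,000: Hamish and Sione each take 16,000; Reuben's 16,000 share passes to Reuben's issue; Hollis's 16,000 share passes to Hollis's issue.
Reuben's share (16,000) is divided into 2 shares of 8,000: Gustav and Nkechi each take 8,000.
Hollis's share (16,000) passes entirely to Verity.

Nkechi receives 8,000.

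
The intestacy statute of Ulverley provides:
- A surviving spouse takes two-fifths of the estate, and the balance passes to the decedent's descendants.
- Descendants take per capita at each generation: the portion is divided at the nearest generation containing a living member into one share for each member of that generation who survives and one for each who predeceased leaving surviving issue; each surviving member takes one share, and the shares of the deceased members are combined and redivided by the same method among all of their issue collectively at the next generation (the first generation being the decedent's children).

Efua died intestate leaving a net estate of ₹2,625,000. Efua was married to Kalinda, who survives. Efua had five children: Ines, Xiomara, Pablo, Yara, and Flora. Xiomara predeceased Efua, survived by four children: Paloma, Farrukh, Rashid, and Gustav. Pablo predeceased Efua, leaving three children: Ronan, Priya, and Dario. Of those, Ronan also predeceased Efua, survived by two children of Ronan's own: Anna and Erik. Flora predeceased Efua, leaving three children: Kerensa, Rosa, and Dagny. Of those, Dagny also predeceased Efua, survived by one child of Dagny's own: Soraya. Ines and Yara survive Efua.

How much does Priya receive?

Priya receives ₹94,500.

Kalinda takes two-fifths of ₹2,625,000 = ₹1,050,000. The remaining ₹1,575,000 passes to the descendants.
The descendants' portion (₹1,575,000) is divided at the children's generation into 5 shares of ₹315,000. Ines and Yara each take ₹315,000. The 3 shares of the deceased (Xiomara, Pablo, and Flora) are combined into a pool of ₹945,000.
That pool (₹945,000) is divided at the grandchildren's generation into 10 shares of ₹94,500. Paloma, Farrukh, Rashid, Gustav, Priya, Dario, Kerensa, and Rosa each take ₹94,500. The 2 shares of the deceased (Ronan and Dagny) are combined into a pool of ₹189,000.
That pool (₹189,000) is divided at the great-grandchildren's generation equally among Anna, Erik, and Soraya: ₹63,000 each.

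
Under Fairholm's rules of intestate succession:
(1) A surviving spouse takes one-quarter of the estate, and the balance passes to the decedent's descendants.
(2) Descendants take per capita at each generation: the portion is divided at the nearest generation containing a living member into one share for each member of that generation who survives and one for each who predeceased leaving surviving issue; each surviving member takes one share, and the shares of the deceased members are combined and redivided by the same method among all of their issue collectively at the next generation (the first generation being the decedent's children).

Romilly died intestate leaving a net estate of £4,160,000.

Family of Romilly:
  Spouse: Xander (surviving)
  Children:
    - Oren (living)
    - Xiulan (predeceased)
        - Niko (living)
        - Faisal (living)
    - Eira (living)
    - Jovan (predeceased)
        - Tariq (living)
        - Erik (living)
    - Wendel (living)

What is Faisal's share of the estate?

Faisal receives £312,000.

Xander takes one-quarter of £4,160,000 = £1,040,000. The remaining £3,120,000 passes to the descendants.
The descendants' portion (£3,120,000) is divided at the children's generation into 5 shares of £624,000. Oren, Eira, and Wendel each take £624,000. The 2 shares of the deceased (Xiulan and Jovan) are combined into a pool of £1,248,000.
That pool (£1,248,000) is divided at the grandchildren's generation equally among Niko, Faisal, Tariq, and Erik: £312,000 each.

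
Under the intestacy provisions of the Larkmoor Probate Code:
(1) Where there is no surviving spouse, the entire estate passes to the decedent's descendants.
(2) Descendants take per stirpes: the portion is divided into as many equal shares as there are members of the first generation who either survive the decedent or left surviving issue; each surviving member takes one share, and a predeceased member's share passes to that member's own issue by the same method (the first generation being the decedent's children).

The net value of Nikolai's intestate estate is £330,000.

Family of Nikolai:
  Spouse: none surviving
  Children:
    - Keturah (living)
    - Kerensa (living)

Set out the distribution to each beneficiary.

The entire £330,000 passes to the descendants.
That amount (£330,000) is divided into 2 shares of £165,000: Keturah and Kerensa each take £165,000.

Keturah: £165,000; Kerensa: £165,000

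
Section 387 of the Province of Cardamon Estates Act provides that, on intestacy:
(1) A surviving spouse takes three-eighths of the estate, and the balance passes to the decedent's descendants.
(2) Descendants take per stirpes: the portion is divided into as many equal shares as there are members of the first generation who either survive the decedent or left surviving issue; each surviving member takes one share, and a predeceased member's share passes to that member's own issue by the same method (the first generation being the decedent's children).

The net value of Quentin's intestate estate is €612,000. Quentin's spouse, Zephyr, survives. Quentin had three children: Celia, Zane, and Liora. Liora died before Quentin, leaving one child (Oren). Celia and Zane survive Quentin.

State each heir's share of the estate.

Zephyr takes three-eighths of €612,000 = €229,500. The remaining €382,500 passes to the descendants.
The descendants' portion (€382,500) is divided into 3 shares of €127,500: Celia and Zane each take €127,500; Liora's €127,500 share passes to Liora's issue.
Liora's share (€127,500) passes entirely to Oren.

Zephyr: €229,500; Celia: €127,500; Zane: €127,500; Oren: €127,500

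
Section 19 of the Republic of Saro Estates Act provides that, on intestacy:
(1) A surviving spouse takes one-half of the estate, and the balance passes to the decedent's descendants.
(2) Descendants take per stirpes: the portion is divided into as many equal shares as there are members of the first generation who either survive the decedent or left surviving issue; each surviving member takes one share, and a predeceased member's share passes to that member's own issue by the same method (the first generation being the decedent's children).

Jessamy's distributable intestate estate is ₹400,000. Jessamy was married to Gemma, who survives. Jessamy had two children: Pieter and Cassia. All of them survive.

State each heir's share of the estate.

Gemma takes one-half of ₹400,000 = ₹200,000. The remaining ₹200,000 passes to the descendants.
The descendants' portion (₹200,000) is divided into 2 shares of ₹100,000: Pieter and Cassia each take ₹100,000.

Gemma: ₹200,000; Pieter: ₹100,000; Cassia: ₹100,000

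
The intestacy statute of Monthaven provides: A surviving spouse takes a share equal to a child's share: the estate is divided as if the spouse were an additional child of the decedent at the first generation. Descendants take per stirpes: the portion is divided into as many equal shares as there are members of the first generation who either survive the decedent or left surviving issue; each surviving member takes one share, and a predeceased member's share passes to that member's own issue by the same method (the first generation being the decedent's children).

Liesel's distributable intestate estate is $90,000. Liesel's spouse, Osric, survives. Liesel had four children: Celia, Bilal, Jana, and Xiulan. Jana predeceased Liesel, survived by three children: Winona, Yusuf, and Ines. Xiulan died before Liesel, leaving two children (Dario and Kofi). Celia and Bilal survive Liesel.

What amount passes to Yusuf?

Yusuf receives $6,000.

The spouse counts as an additional share at the children's level, so there are 5 primary shares of $18,000. Osric takes one such share ($18,000).
The children's combined portion ($72,000) is divided into 4 shares of $18,000: Celia and Bilal each take $18,000; Jana's $18,000 share passes to Jana's issue; Xiulan's $18,000 share passes to Xiulan's issue.
Jana's share ($18,000) is divided into 3 shares of $6,000: Winona, Yusuf, and Ines each take $6,000.
Xiulan's share ($18,000) is divided into 2 shares of $9,000: Dario and Kofi each take $9,000.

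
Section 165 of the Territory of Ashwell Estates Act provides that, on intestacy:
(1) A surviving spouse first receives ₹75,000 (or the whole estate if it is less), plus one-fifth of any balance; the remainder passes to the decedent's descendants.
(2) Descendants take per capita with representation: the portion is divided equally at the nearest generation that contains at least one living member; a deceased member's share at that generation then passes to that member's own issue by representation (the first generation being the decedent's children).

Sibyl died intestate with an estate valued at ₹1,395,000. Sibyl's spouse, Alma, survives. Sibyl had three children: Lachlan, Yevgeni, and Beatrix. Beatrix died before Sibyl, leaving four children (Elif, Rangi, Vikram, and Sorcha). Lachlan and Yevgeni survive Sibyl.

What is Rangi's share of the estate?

Rangi receives ₹88,000.

Alma first takes ₹75,000, leaving a balance of ₹1,320,000. Alma then takes one-fifth of the balance (₹264,000), for a total of ₹339,000. The remaining ₹1,056,000 passes to the descendants.
The descendants' portion (₹1,056,000) is divided into 3 shares of ₹352,000: Lachlan and Yevgeni each take ₹352,000; Beatrix's ₹352,000 share passes to Beatrix's issue.
Beatrix's share (₹352,000) is divided into 4 shares of ₹88,000: Elif, Rangi, Vikram, and Sorcha each take ₹88,000.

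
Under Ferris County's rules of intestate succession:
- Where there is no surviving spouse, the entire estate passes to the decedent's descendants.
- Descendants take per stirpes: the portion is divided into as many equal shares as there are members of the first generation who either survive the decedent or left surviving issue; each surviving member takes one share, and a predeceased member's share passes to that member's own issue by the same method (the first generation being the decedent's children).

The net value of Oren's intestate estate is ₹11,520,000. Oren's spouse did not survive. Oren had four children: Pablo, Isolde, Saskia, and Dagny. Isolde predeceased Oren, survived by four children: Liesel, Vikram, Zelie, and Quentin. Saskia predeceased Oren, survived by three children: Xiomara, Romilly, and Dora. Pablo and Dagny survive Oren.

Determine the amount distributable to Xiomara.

Xiomara receives ₹960,000.

The entire ₹11,520,000 passes to the descendants.
That amount (₹11,520,000) is divided into 4 shares of ₹2,880,000: Pablo and Dagny each take ₹2,880,000; Isolde's ₹2,880,000 share passes to Isolde's issue; Saskia's ₹2,880,000 share passes to Saskia's issue.
Isolde's share (₹2,880,000) is divided into 4 shares of ₹720,000: Liesel, Vikram, Zelie, and Quentin each take ₹720,000.
Saskia's share (₹2,880,000) is divided into 3 shares of ₹960,000: Xiomara, Romilly, and Dora each take ₹960,000.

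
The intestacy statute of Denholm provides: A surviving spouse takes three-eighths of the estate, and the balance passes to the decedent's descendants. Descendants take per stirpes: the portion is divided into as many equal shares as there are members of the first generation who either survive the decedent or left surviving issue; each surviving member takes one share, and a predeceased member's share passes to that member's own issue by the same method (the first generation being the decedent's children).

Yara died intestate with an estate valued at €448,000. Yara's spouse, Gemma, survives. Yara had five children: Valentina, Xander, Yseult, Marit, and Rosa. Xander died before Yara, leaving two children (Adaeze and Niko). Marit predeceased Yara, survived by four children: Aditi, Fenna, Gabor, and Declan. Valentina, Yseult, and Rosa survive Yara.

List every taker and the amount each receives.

Gemma: €168,000; Valentina: €56,000; Adaeze: €28,000; Niko: €28,000; Yseult: €56,000; Aditi: €14,000; Fenna: €14,000; Gabor: €14,000; Declan: €14,000; Rosa: €56,000

Gemma takes three-eighths of €448,000 = €168,000. The remaining €280,000 passes to the descendants.
The descendants' portion (€280,000) is divided into 5 shares of €56,000: Valentina, Yseult, and Rosa each take €56,000; Xander's €56,000 share passes to Xander's issue; Marit's €56,000 share passes to Marit's issue.
Xander's share (€56,000) is divided into 2 shares of €28,000: Adaeze and Niko each take €28,000.
Marit's share (€56,000) is divided into 4 shares of €14,000: Aditi, Fenna, Gabor, and Declan each take €14,000.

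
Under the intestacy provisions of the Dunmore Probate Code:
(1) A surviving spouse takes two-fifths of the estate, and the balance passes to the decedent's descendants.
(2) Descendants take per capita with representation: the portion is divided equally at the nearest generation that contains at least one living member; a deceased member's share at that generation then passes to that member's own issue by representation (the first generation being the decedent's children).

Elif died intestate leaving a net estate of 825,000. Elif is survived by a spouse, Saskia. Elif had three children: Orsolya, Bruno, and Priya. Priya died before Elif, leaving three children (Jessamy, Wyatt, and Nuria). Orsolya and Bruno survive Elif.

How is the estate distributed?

Saskia takes two-fifths of 825,000 = 330,000. The remaining 495,000 passes to the descendants.
The descendants' portion (495,000) is divided into 3 shares of 165,000: Orsolya and Bruno each take 165,000; Priya's 165,000 share passes to Priya's issue.
Priya's share (165,000) is divided into 3 shares of 55,000: Jessamy, Wyatt, and Nuria each take 55,000.

Saskia: 330,000; Orsolya: 165,000; Bruno: 165,000; Jessamy: 55,000; Wyatt: 55,000; Nuria: 55,000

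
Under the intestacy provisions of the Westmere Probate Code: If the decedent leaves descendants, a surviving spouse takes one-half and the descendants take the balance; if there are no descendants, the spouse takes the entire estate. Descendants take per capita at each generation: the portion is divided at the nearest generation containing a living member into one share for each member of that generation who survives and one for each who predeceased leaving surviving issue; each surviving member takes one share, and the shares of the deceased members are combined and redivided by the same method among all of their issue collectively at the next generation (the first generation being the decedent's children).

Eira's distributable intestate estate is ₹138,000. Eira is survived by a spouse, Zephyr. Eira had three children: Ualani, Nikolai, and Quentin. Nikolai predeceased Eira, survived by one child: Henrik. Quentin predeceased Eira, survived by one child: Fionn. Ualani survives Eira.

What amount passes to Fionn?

Zephyr takes one-half of ₹138,000 = ₹69,000. The remaining ₹69,000 passes to the descendants.
The descendants' portion (₹69,000) is divided at the children's generation into 3 shares of ₹23,000. Ualani takes ₹23,000. The 2 shares of the deceased (Nikolai and Quentin) are combined into a pool of ₹46,000.
That pool (₹46,000) is divided at the grandchildren's generation equally among Henrik and Fionn: ₹23,000 each.

Fionn receives ₹23,000.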